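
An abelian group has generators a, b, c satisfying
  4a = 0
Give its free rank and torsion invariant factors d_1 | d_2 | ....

Answer: M ≅ ℤ^2 ⊕ ℤ/4

Derivation:
rank_ℚ(R)=1; free=3−1=2
SNF(R) diag = [4] → torsion [4]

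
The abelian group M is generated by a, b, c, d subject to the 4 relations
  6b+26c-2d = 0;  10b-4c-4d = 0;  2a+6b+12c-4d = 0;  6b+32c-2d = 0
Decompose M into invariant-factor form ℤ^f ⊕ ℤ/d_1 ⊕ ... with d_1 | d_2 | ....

Answer: M ≅ ℤ/2 ⊕ ℤ/2 ⊕ ℤ/2 ⊕ ℤ/6

Derivation:
rank_ℚ(R)=4; free=4−4=0
SNF(R) diag = [2, 2, 2, 6] → torsion [2, 2, 2, 6]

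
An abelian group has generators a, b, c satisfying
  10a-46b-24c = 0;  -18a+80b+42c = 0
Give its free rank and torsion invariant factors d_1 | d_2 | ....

rank_ℚ(R)=2; free=3−2=1
SNF(R) diag = [2, 2] → torsion [2, 2]

Answer: M ≅ ℤ^1 ⊕ ℤ/2 ⊕ ℤ/2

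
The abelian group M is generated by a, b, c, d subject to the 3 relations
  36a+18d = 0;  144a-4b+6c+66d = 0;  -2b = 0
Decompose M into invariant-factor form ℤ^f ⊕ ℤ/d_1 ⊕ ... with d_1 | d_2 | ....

Answer: M ≅ ℤ^1 ⊕ ℤ/2 ⊕ ℤ/6 ⊕ ℤ/18

Derivation:
rank_ℚ(R)=3; free=4−3=1
SNF(R) diag = [2, 6, 18] → torsion [2, 6, 18]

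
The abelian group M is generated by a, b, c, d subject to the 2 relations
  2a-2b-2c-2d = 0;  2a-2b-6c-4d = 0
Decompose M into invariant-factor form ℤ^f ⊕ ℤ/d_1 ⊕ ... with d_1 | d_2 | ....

rank_ℚ(R)=2; free=4−2=2
SNF(R) diag = [2, 2] → torsion [2, 2]

Answer: M ≅ ℤ^2 ⊕ ℤ/2 ⊕ ℤ/2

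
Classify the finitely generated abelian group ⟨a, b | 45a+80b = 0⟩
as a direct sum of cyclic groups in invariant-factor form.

Answer: M ≅ ℤ^1 ⊕ ℤ/5

Derivation:
rank_ℚ(R)=1; free=2−1=1
SNF(R) diag = [5] → torsion [5]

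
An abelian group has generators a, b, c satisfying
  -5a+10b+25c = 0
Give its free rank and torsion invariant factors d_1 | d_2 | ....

rank_ℚ(R)=1; free=3−1=2
SNF(R) diag = [5] → torsion [5]

Answer: M ≅ ℤ^2 ⊕ ℤ/5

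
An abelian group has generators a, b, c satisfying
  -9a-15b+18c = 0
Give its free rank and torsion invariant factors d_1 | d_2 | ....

rank_ℚ(R)=1; free=3−1=2
SNF(R) diag = [3] → torsion [3]

Answer: M ≅ ℤ^2 ⊕ ℤ/3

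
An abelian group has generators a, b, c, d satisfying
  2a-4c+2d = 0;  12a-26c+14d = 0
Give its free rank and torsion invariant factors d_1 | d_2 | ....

rank_ℚ(R)=2; free=4−2=2
SNF(R) diag = [2, 2] → torsion [2, 2]

Answer: M ≅ ℤ^2 ⊕ ℤ/2 ⊕ ℤ/2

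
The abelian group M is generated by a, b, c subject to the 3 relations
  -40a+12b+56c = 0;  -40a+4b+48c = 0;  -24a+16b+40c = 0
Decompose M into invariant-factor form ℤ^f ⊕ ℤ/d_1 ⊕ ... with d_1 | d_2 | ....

Answer: M ≅ ℤ/4 ⊕ ℤ/8 ⊕ ℤ/24

Derivation:
rank_ℚ(R)=3; free=3−3=0
SNF(R) diag = [4, 8, 24] → torsion [4, 8, 24]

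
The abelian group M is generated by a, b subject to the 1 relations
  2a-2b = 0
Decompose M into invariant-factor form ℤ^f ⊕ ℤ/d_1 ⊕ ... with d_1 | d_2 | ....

rank_ℚ(R)=1; free=2−1=1
SNF(R) diag = [2] → torsion [2]

Answer: M ≅ ℤ^1 ⊕ ℤ/2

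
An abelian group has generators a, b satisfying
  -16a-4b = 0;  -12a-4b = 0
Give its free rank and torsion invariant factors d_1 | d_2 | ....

rank_ℚ(R)=2; free=2−2=0
SNF(R) diag = [4, 4] → torsion [4, 4]

Answer: M ≅ ℤ/4 ⊕ ℤ/4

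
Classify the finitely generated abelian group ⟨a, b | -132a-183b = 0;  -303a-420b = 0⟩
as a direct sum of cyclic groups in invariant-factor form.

Answer: M ≅ ℤ/3 ⊕ ℤ/3

Derivation:
rank_ℚ(R)=2; free=2−2=0
SNF(R) diag = [3, 3] → torsion [3, 3]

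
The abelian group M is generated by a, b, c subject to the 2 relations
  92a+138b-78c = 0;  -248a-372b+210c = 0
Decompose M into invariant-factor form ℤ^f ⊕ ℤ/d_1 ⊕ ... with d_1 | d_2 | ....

rank_ℚ(R)=2; free=3−2=1
SNF(R) diag = [2, 6] → torsion [2, 6]

Answer: M ≅ ℤ^1 ⊕ ℤ/2 ⊕ ℤ/6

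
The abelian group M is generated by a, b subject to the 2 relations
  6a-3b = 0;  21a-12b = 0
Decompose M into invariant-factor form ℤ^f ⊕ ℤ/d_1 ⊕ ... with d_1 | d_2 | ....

Answer: M ≅ ℤ/3 ⊕ ℤ/3

Derivation:
rank_ℚ(R)=2; free=2−2=0
SNF(R) diag = [3, 3] → torsion [3, 3]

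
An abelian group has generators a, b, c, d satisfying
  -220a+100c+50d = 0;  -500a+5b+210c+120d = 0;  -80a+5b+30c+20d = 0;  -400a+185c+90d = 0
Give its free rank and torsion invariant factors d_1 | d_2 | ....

Answer: M ≅ ℤ/5 ⊕ ℤ/5 ⊕ ℤ/10 ⊕ ℤ/20

Derivation:
rank_ℚ(R)=4; free=4−4=0
SNF(R) diag = [5, 5, 10, 20] → torsion [5, 5, 10, 20]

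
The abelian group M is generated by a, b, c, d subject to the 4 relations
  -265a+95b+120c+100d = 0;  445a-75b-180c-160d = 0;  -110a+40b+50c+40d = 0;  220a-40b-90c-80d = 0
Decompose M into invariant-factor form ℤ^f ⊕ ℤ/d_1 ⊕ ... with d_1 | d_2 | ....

Answer: M ≅ ℤ/5 ⊕ ℤ/10 ⊕ ℤ/10 ⊕ ℤ/20

Derivation:
rank_ℚ(R)=4; free=4−4=0
SNF(R) diag = [5, 10, 10, 20] → torsion [5, 10, 10, 20]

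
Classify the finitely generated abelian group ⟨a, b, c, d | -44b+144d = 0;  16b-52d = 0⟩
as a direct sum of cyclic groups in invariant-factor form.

Answer: M ≅ ℤ^2 ⊕ ℤ/4 ⊕ ℤ/4

Derivation:
rank_ℚ(R)=2; free=4−2=2
SNF(R) diag = [4, 4] → torsion [4, 4]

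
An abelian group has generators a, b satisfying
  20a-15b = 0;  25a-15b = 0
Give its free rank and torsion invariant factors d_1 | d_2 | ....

rank_ℚ(R)=2; free=2−2=0
SNF(R) diag = [5, 15] → torsion [5, 15]

Answer: M ≅ ℤ/5 ⊕ ℤ/15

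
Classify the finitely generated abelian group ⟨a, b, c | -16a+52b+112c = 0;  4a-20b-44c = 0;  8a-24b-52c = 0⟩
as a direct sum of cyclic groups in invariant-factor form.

rank_ℚ(R)=3; free=3−3=0
SNF(R) diag = [4, 4, 4] → torsion [4, 4, 4]

Answer: M ≅ ℤ/4 ⊕ ℤ/4 ⊕ ℤ/4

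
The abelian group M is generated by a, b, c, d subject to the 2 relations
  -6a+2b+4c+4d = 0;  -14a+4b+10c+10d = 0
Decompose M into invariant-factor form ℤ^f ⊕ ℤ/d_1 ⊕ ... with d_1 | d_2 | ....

rank_ℚ(R)=2; free=4−2=2
SNF(R) diag = [2, 2] → torsion [2, 2]

Answer: M ≅ ℤ^2 ⊕ ℤ/2 ⊕ ℤ/2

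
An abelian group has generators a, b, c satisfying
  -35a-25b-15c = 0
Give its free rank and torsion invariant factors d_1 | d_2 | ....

Answer: M ≅ ℤ^2 ⊕ ℤ/5

Derivation:
rank_ℚ(R)=1; free=3−1=2
SNF(R) diag = [5] → torsion [5]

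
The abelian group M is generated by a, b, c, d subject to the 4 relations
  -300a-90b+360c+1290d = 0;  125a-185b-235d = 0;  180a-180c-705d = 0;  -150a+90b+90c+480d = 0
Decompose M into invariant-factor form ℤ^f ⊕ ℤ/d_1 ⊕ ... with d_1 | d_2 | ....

rank_ℚ(R)=4; free=4−4=0
SNF(R) diag = [5, 15, 30, 90] → torsion [5, 15, 30, 90]

Answer: M ≅ ℤ/5 ⊕ ℤ/15 ⊕ ℤ/30 ⊕ ℤ/90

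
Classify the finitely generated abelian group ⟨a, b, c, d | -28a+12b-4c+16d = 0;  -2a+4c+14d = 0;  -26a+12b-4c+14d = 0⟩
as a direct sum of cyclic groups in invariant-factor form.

Answer: M ≅ ℤ^1 ⊕ ℤ/2 ⊕ ℤ/4 ⊕ ℤ/12

Derivation:
rank_ℚ(R)=3; free=4−3=1
SNF(R) diag = [2, 4, 12] → torsion [2, 4, 12]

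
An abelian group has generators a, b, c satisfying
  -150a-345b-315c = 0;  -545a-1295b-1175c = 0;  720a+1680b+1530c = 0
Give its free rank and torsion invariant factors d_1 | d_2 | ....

rank_ℚ(R)=3; free=3−3=0
SNF(R) diag = [5, 15, 30] → torsion [5, 15, 30]

Answer: M ≅ ℤ/5 ⊕ ℤ/15 ⊕ ℤ/30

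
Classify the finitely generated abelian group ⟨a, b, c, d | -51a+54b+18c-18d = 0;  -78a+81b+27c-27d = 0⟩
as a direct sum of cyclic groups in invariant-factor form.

Answer: M ≅ ℤ^2 ⊕ ℤ/3 ⊕ ℤ/9

Derivation:
rank_ℚ(R)=2; free=4−2=2
SNF(R) diag = [3, 9] → torsion [3, 9]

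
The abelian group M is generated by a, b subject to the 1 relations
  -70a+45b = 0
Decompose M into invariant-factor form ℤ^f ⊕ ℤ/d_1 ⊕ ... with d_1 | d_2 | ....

Answer: M ≅ ℤ^1 ⊕ ℤ/5

Derivation:
rank_ℚ(R)=1; free=2−1=1
SNF(R) diag = [5] → torsion [5]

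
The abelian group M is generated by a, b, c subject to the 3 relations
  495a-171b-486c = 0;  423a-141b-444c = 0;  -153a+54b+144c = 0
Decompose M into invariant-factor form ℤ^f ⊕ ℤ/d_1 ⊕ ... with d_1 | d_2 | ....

Answer: M ≅ ℤ/3 ⊕ ℤ/9 ⊕ ℤ/18

Derivation:
rank_ℚ(R)=3; free=3−3=0
SNF(R) diag = [3, 9, 18] → torsion [3, 9, 18]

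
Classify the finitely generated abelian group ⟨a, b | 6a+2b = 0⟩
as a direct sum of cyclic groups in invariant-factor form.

rank_ℚ(R)=1; free=2−1=1
SNF(R) diag = [2] → torsion [2]

Answer: M ≅ ℤ^1 ⊕ ℤ/2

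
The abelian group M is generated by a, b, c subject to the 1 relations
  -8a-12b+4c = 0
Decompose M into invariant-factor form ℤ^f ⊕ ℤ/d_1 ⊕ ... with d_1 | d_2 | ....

rank_ℚ(R)=1; free=3−1=2
SNF(R) diag = [4] → torsion [4]

Answer: M ≅ ℤ^2 ⊕ ℤ/4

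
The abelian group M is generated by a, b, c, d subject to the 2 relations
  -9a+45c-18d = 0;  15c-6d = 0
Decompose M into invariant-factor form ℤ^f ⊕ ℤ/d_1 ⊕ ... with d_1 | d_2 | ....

rank_ℚ(R)=2; free=4−2=2
SNF(R) diag = [3, 9] → torsion [3, 9]

Answer: M ≅ ℤ^2 ⊕ ℤ/3 ⊕ ℤ/9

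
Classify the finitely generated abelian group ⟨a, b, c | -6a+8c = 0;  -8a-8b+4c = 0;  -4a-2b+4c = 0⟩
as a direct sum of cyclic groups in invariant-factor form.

rank_ℚ(R)=3; free=3−3=0
SNF(R) diag = [2, 2, 4] → torsion [2, 2, 4]

Answer: M ≅ ℤ/2 ⊕ ℤ/2 ⊕ ℤ/4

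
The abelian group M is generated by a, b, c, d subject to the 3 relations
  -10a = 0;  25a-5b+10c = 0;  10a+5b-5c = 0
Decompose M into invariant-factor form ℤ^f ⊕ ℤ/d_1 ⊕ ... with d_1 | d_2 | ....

rank_ℚ(R)=3; free=4−3=1
SNF(R) diag = [5, 5, 10] → torsion [5, 5, 10]

Answer: M ≅ ℤ^1 ⊕ ℤ/5 ⊕ ℤ/5 ⊕ ℤ/10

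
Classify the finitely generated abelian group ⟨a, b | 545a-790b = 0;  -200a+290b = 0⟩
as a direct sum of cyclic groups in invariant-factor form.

rank_ℚ(R)=2; free=2−2=0
SNF(R) diag = [5, 10] → torsion [5, 10]

Answer: M ≅ ℤ/5 ⊕ ℤ/10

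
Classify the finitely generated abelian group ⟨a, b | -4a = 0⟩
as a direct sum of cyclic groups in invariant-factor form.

Answer: M ≅ ℤ^1 ⊕ ℤ/4

Derivation:
rank_ℚ(R)=1; free=2−1=1
SNF(R) diag = [4] → torsion [4]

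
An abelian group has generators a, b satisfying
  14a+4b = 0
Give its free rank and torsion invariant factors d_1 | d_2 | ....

rank_ℚ(R)=1; free=2−1=1
SNF(R) diag = [2] → torsion [2]

Answer: M ≅ ℤ^1 ⊕ ℤ/2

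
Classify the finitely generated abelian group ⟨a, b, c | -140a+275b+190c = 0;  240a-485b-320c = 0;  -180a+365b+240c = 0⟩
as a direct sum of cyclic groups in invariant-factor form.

rank_ℚ(R)=3; free=3−3=0
SNF(R) diag = [5, 10, 20] → torsion [5, 10, 20]

Answer: M ≅ ℤ/5 ⊕ ℤ/10 ⊕ ℤ/20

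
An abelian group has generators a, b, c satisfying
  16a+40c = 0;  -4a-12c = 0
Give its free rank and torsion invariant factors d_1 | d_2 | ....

rank_ℚ(R)=2; free=3−2=1
SNF(R) diag = [4, 8] → torsion [4, 8]

Answer: M ≅ ℤ^1 ⊕ ℤ/4 ⊕ ℤ/8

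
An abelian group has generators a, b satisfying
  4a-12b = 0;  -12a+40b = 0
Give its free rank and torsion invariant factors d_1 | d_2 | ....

rank_ℚ(R)=2; free=2−2=0
SNF(R) diag = [4, 4] → torsion [4, 4]

Answer: M ≅ ℤ/4 ⊕ ℤ/4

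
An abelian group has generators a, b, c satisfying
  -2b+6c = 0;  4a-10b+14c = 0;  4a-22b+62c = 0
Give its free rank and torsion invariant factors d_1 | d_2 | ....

Answer: M ≅ ℤ/2 ⊕ ℤ/4 ⊕ ℤ/12

Derivation:
rank_ℚ(R)=3; free=3−3=0
SNF(R) diag = [2, 4, 12] → torsion [2, 4, 12]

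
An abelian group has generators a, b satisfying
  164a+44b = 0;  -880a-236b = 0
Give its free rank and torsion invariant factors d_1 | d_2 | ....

rank_ℚ(R)=2; free=2−2=0
SNF(R) diag = [4, 4] → torsion [4, 4]

Answer: M ≅ ℤ/4 ⊕ ℤ/4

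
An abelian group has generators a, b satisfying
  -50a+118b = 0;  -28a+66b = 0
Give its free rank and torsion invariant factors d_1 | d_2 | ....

rank_ℚ(R)=2; free=2−2=0
SNF(R) diag = [2, 2] → torsion [2, 2]

Answer: M ≅ ℤ/2 ⊕ ℤ/2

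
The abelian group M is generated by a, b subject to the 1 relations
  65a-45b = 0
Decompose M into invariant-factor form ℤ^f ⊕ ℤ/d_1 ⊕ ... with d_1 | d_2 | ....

rank_ℚ(R)=1; free=2−1=1
SNF(R) diag = [5] → torsion [5]

Answer: M ≅ ℤ^1 ⊕ ℤ/5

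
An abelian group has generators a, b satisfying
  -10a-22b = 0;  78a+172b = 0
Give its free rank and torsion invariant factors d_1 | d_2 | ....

Answer: M ≅ ℤ/2 ⊕ ℤ/2

Derivation:
rank_ℚ(R)=2; free=2−2=0
SNF(R) diag = [2, 2] → torsion [2, 2]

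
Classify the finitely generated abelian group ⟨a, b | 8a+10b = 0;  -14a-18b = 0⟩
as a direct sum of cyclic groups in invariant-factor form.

rank_ℚ(R)=2; free=2−2=0
SNF(R) diag = [2, 2] → torsion [2, 2]

Answer: M ≅ ℤ/2 ⊕ ℤ/2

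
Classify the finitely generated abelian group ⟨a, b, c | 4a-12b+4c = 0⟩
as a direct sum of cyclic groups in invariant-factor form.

rank_ℚ(R)=1; free=3−1=2
SNF(R) diag = [4] → torsion [4]

Answer: M ≅ ℤ^2 ⊕ ℤ/4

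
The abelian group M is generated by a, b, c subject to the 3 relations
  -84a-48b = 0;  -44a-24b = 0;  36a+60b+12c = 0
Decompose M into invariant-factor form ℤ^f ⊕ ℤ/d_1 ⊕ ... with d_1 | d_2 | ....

rank_ℚ(R)=3; free=3−3=0
SNF(R) diag = [4, 12, 24] → torsion [4, 12, 24]

Answer: M ≅ ℤ/4 ⊕ ℤ/12 ⊕ ℤ/24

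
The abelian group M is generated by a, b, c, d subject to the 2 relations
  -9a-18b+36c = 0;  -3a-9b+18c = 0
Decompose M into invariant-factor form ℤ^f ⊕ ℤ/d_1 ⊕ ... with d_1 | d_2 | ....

Answer: M ≅ ℤ^2 ⊕ ℤ/3 ⊕ ℤ/9

Derivation:
rank_ℚ(R)=2; free=4−2=2
SNF(R) diag = [3, 9] → torsion [3, 9]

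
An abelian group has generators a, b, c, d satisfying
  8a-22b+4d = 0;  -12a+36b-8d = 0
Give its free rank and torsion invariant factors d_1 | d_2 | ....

Answer: M ≅ ℤ^2 ⊕ ℤ/2 ⊕ ℤ/4

Derivation:
rank_ℚ(R)=2; free=4−2=2
SNF(R) diag = [2, 4] → torsion [2, 4]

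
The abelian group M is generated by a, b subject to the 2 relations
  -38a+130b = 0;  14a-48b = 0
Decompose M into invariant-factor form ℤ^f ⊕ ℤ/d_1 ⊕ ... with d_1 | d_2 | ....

rank_ℚ(R)=2; free=2−2=0
SNF(R) diag = [2, 2] → torsion [2, 2]

Answer: M ≅ ℤ/2 ⊕ ℤ/2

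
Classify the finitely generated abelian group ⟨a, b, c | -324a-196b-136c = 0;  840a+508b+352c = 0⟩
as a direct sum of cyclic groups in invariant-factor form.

Answer: M ≅ ℤ^1 ⊕ ℤ/4 ⊕ ℤ/12

Derivation:
rank_ℚ(R)=2; free=3−2=1
SNF(R) diag = [4, 12] → torsion [4, 12]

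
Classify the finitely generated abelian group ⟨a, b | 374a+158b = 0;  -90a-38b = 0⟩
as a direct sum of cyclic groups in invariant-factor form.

Answer: M ≅ ℤ/2 ⊕ ℤ/4

Derivation:
rank_ℚ(R)=2; free=2−2=0
SNF(R) diag = [2, 4] → torsion [2, 4]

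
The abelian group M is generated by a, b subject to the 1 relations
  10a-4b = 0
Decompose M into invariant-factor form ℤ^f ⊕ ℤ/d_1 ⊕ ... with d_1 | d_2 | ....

Answer: M ≅ ℤ^1 ⊕ ℤ/2

Derivation:
rank_ℚ(R)=1; free=2−1=1
SNF(R) diag = [2] → torsion [2]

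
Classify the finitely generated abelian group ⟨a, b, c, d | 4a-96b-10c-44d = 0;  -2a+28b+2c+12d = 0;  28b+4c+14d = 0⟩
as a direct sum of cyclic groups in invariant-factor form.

Answer: M ≅ ℤ^1 ⊕ ℤ/2 ⊕ ℤ/2 ⊕ ℤ/2

Derivation:
rank_ℚ(R)=3; free=4−3=1
SNF(R) diag = [2, 2, 2] → torsion [2, 2, 2]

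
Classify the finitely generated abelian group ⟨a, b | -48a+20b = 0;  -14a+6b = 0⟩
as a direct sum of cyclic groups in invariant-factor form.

Answer: M ≅ ℤ/2 ⊕ ℤ/4

Derivation:
rank_ℚ(R)=2; free=2−2=0
SNF(R) diag = [2, 4] → torsion [2, 4]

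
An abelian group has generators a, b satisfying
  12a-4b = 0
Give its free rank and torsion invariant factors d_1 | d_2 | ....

rank_ℚ(R)=1; free=2−1=1
SNF(R) diag = [4] → torsion [4]

Answer: M ≅ ℤ^1 ⊕ ℤ/4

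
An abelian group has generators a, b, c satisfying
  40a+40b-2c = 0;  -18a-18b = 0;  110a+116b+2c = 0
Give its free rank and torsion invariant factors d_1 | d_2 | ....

rank_ℚ(R)=3; free=3−3=0
SNF(R) diag = [2, 6, 18] → torsion [2, 6, 18]

Answer: M ≅ ℤ/2 ⊕ ℤ/6 ⊕ ℤ/18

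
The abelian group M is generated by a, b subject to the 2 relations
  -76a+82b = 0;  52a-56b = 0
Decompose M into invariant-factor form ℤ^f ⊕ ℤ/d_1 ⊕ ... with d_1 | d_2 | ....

Answer: M ≅ ℤ/2 ⊕ ℤ/4

Derivation:
rank_ℚ(R)=2; free=2−2=0
SNF(R) diag = [2, 4] → torsion [2, 4]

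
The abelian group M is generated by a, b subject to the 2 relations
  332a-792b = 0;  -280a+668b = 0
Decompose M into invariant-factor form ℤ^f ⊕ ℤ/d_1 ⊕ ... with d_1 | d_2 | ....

Answer: M ≅ ℤ/4 ⊕ ℤ/4

Derivation:
rank_ℚ(R)=2; free=2−2=0
SNF(R) diag = [4, 4] → torsion [4, 4]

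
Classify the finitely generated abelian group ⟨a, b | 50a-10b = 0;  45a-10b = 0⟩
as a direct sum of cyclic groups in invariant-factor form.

Answer: M ≅ ℤ/5 ⊕ ℤ/10

Derivation:
rank_ℚ(R)=2; free=2−2=0
SNF(R) diag = [5, 10] → torsion [5, 10]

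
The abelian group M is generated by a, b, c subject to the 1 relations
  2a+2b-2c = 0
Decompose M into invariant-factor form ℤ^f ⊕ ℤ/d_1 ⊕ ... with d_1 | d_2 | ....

Answer: M ≅ ℤ^2 ⊕ ℤ/2

Derivation:
rank_ℚ(R)=1; free=3−1=2
SNF(R) diag = [2] → torsion [2]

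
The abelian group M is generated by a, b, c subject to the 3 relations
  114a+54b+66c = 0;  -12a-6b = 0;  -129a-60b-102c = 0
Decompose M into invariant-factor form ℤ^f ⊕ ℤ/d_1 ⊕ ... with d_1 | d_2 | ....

rank_ℚ(R)=3; free=3−3=0
SNF(R) diag = [3, 6, 6] → torsion [3, 6, 6]

Answer: M ≅ ℤ/3 ⊕ ℤ/6 ⊕ ℤ/6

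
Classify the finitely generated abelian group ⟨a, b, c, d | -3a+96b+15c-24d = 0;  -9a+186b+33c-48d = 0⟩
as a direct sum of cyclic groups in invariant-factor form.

Answer: M ≅ ℤ^2 ⊕ ℤ/3 ⊕ ℤ/6

Derivation:
rank_ℚ(R)=2; free=4−2=2
SNF(R) diag = [3, 6] → torsion [3, 6]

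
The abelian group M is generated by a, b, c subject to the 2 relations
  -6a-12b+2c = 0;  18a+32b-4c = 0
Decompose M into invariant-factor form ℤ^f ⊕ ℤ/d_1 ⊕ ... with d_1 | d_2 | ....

Answer: M ≅ ℤ^1 ⊕ ℤ/2 ⊕ ℤ/2

Derivation:
rank_ℚ(R)=2; free=3−2=1
SNF(R) diag = [2, 2] → torsion [2, 2]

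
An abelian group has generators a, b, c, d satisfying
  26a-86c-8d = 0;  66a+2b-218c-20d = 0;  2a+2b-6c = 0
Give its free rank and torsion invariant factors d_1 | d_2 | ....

Answer: M ≅ ℤ^1 ⊕ ℤ/2 ⊕ ℤ/2 ⊕ ℤ/4

Derivation:
rank_ℚ(R)=3; free=4−3=1
SNF(R) diag = [2, 2, 4] → torsion [2, 2, 4]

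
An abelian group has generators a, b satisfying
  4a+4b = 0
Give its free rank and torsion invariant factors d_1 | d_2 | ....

Answer: M ≅ ℤ^1 ⊕ ℤ/4

Derivation:
rank_ℚ(R)=1; free=2−1=1
SNF(R) diag = [4] → torsion [4]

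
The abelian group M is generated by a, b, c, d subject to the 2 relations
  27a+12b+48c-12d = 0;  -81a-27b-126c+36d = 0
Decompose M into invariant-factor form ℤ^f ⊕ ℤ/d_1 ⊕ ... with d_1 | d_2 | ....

Answer: M ≅ ℤ^2 ⊕ ℤ/3 ⊕ ℤ/9

Derivation:
rank_ℚ(R)=2; free=4−2=2
SNF(R) diag = [3, 9] → torsion [3, 9]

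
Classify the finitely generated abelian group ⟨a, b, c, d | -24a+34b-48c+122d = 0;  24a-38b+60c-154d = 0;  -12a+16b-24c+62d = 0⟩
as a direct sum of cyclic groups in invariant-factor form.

rank_ℚ(R)=3; free=4−3=1
SNF(R) diag = [2, 6, 12] → torsion [2, 6, 12]

Answer: M ≅ ℤ^1 ⊕ ℤ/2 ⊕ ℤ/6 ⊕ ℤ/12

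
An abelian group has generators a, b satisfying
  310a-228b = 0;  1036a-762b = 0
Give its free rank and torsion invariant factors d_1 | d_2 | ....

rank_ℚ(R)=2; free=2−2=0
SNF(R) diag = [2, 6] → torsion [2, 6]

Answer: M ≅ ℤ/2 ⊕ ℤ/6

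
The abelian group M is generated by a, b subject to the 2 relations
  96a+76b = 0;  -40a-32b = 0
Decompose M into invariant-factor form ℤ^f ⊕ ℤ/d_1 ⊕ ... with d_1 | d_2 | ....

rank_ℚ(R)=2; free=2−2=0
SNF(R) diag = [4, 8] → torsion [4, 8]

Answer: M ≅ ℤ/4 ⊕ ℤ/8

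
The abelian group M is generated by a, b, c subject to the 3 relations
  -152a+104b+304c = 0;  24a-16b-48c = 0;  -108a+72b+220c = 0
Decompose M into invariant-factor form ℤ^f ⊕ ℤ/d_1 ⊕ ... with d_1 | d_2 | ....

Answer: M ≅ ℤ/4 ⊕ ℤ/8 ⊕ ℤ/8

Derivation:
rank_ℚ(R)=3; free=3−3=0
SNF(R) diag = [4, 8, 8] → torsion [4, 8, 8]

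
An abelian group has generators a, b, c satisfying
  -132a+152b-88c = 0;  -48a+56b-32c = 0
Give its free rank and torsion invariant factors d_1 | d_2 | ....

rank_ℚ(R)=2; free=3−2=1
SNF(R) diag = [4, 8] → torsion [4, 8]

Answer: M ≅ ℤ^1 ⊕ ℤ/4 ⊕ ℤ/8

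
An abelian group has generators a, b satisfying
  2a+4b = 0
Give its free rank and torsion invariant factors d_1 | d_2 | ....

Answer: M ≅ ℤ^1 ⊕ ℤ/2

Derivation:
rank_ℚ(R)=1; free=2−1=1
SNF(R) diag = [2] → torsion [2]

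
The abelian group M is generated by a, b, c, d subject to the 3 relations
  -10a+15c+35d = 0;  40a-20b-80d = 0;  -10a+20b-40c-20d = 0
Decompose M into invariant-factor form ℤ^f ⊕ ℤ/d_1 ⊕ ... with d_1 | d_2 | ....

Answer: M ≅ ℤ^1 ⊕ ℤ/5 ⊕ ℤ/10 ⊕ ℤ/20

Derivation:
rank_ℚ(R)=3; free=4−3=1
SNF(R) diag = [5, 10, 20] → torsion [5, 10, 20]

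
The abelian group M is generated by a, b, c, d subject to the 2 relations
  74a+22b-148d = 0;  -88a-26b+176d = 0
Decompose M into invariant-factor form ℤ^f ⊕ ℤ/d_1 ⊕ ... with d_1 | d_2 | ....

Answer: M ≅ ℤ^2 ⊕ ℤ/2 ⊕ ℤ/6

Derivation:
rank_ℚ(R)=2; free=4−2=2
SNF(R) diag = [2, 6] → torsion [2, 6]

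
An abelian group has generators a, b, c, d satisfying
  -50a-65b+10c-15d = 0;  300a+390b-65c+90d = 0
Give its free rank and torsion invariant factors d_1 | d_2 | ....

rank_ℚ(R)=2; free=4−2=2
SNF(R) diag = [5, 5] → torsion [5, 5]

Answer: M ≅ ℤ^2 ⊕ ℤ/5 ⊕ ℤ/5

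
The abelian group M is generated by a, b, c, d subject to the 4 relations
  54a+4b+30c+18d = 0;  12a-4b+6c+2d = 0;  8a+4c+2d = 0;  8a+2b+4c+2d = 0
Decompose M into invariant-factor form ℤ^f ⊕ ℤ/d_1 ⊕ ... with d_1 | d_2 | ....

Answer: M ≅ ℤ/2 ⊕ ℤ/2 ⊕ ℤ/2 ⊕ ℤ/6

Derivation:
rank_ℚ(R)=4; free=4−4=0
SNF(R) diag = [2, 2, 2, 6] → torsion [2, 2, 2, 6]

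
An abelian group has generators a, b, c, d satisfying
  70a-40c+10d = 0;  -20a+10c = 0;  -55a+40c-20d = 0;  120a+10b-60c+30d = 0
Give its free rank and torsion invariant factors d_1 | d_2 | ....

rank_ℚ(R)=4; free=4−4=0
SNF(R) diag = [5, 10, 10, 10] → torsion [5, 10, 10, 10]

Answer: M ≅ ℤ/5 ⊕ ℤ/10 ⊕ ℤ/10 ⊕ ℤ/10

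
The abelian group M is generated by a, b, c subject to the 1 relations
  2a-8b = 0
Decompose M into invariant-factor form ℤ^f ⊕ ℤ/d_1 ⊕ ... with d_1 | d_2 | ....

rank_ℚ(R)=1; free=3−1=2
SNF(R) diag = [2] → torsion [2]

Answer: M ≅ ℤ^2 ⊕ ℤ/2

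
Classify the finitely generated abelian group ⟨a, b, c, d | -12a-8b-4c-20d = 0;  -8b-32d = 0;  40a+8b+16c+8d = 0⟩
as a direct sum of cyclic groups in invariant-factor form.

Answer: M ≅ ℤ^1 ⊕ ℤ/4 ⊕ ℤ/8 ⊕ ℤ/8

Derivation:
rank_ℚ(R)=3; free=4−3=1
SNF(R) diag = [4, 8, 8] → torsion [4, 8, 8]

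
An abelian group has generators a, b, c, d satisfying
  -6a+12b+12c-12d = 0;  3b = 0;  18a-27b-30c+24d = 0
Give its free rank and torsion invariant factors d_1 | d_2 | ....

Answer: M ≅ ℤ^1 ⊕ ℤ/3 ⊕ ℤ/6 ⊕ ℤ/6

Derivation:
rank_ℚ(R)=3; free=4−3=1
SNF(R) diag = [3, 6, 6] → torsion [3, 6, 6]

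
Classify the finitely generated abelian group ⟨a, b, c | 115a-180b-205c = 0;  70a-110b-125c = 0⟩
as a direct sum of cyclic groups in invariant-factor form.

rank_ℚ(R)=2; free=3−2=1
SNF(R) diag = [5, 5] → torsion [5, 5]

Answer: M ≅ ℤ^1 ⊕ ℤ/5 ⊕ ℤ/5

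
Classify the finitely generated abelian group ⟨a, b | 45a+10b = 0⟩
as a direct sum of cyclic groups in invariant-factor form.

Answer: M ≅ ℤ^1 ⊕ ℤ/5

Derivation:
rank_ℚ(R)=1; free=2−1=1
SNF(R) diag = [5] → torsion [5]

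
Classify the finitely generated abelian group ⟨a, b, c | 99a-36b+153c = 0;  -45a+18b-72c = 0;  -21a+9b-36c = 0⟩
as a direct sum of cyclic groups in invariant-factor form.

rank_ℚ(R)=3; free=3−3=0
SNF(R) diag = [3, 9, 9] → torsion [3, 9, 9]

Answer: M ≅ ℤ/3 ⊕ ℤ/9 ⊕ ℤ/9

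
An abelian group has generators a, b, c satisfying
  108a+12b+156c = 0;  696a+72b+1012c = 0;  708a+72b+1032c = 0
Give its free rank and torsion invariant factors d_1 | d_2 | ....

rank_ℚ(R)=3; free=3−3=0
SNF(R) diag = [4, 12, 12] → torsion [4, 12, 12]

Answer: M ≅ ℤ/4 ⊕ ℤ/12 ⊕ ℤ/12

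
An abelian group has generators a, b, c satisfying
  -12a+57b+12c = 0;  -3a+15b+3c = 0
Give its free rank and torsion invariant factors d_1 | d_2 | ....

rank_ℚ(R)=2; free=3−2=1
SNF(R) diag = [3, 3] → torsion [3, 3]

Answer: M ≅ ℤ^1 ⊕ ℤ/3 ⊕ ℤ/3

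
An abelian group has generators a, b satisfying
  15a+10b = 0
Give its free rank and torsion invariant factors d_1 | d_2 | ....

rank_ℚ(R)=1; free=2−1=1
SNF(R) diag = [5] → torsion [5]

Answer: M ≅ ℤ^1 ⊕ ℤ/5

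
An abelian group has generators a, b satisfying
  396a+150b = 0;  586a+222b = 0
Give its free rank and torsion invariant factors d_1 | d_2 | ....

Answer: M ≅ ℤ/2 ⊕ ℤ/6

Derivation:
rank_ℚ(R)=2; free=2−2=0
SNF(R) diag = [2, 6] → torsion [2, 6]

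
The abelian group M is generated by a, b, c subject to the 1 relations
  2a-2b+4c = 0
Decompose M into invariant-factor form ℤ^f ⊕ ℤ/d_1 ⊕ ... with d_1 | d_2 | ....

rank_ℚ(R)=1; free=3−1=2
SNF(R) diag = [2] → torsion [2]

Answer: M ≅ ℤ^2 ⊕ ℤ/2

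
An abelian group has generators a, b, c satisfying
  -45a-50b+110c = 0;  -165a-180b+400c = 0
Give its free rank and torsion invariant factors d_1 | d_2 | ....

rank_ℚ(R)=2; free=3−2=1
SNF(R) diag = [5, 10] → torsion [5, 10]

Answer: M ≅ ℤ^1 ⊕ ℤ/5 ⊕ ℤ/10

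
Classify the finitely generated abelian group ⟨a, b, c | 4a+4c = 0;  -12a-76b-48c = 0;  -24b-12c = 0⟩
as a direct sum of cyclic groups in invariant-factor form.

Answer: M ≅ ℤ/4 ⊕ ℤ/4 ⊕ ℤ/12

Derivation:
rank_ℚ(R)=3; free=3−3=0
SNF(R) diag = [4, 4, 12] → torsion [4, 4, 12]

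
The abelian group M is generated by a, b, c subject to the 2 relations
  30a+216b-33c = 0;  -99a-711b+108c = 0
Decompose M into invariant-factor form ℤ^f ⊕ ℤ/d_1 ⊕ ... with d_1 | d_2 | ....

rank_ℚ(R)=2; free=3−2=1
SNF(R) diag = [3, 9] → torsion [3, 9]

Answer: M ≅ ℤ^1 ⊕ ℤ/3 ⊕ ℤ/9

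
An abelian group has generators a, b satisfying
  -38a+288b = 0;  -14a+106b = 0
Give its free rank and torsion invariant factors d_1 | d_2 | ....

rank_ℚ(R)=2; free=2−2=0
SNF(R) diag = [2, 2] → torsion [2, 2]

Answer: M ≅ ℤ/2 ⊕ ℤ/2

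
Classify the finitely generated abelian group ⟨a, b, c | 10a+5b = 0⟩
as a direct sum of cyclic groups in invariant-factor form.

Answer: M ≅ ℤ^2 ⊕ ℤ/5

Derivation:
rank_ℚ(R)=1; free=3−1=2
SNF(R) diag = [5] → torsion [5]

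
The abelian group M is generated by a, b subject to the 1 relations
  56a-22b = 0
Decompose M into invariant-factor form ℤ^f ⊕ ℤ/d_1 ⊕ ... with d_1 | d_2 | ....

rank_ℚ(R)=1; free=2−1=1
SNF(R) diag = [2] → torsion [2]

Answer: M ≅ ℤ^1 ⊕ ℤ/2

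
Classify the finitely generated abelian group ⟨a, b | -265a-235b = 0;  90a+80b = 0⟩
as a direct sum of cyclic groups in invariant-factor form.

Answer: M ≅ ℤ/5 ⊕ ℤ/10

Derivation:
rank_ℚ(R)=2; free=2−2=0
SNF(R) diag = [5, 10] → torsion [5, 10]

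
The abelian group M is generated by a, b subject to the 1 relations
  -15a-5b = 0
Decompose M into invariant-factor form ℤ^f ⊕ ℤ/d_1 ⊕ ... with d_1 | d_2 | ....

Answer: M ≅ ℤ^1 ⊕ ℤ/5

Derivation:
rank_ℚ(R)=1; free=2−1=1
SNF(R) diag = [5] → torsion [5]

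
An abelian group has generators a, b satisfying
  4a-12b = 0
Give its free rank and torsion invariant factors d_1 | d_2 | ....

Answer: M ≅ ℤ^1 ⊕ ℤ/4

Derivation:
rank_ℚ(R)=1; free=2−1=1
SNF(R) diag = [4] → torsion [4]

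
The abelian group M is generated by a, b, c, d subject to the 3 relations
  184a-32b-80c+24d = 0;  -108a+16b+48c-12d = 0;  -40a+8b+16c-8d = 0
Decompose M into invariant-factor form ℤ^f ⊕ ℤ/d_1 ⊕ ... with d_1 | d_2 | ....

rank_ℚ(R)=3; free=4−3=1
SNF(R) diag = [4, 8, 16] → torsion [4, 8, 16]

Answer: M ≅ ℤ^1 ⊕ ℤ/4 ⊕ ℤ/8 ⊕ ℤ/16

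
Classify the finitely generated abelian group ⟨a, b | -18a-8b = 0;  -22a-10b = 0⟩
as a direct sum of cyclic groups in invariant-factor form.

rank_ℚ(R)=2; free=2−2=0
SNF(R) diag = [2, 2] → torsion [2, 2]

Answer: M ≅ ℤ/2 ⊕ ℤ/2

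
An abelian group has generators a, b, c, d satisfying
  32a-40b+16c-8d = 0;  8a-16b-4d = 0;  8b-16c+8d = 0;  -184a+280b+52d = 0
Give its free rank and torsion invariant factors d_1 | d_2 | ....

Answer: M ≅ ℤ/4 ⊕ ℤ/8 ⊕ ℤ/16 ⊕ ℤ/32

Derivation:
rank_ℚ(R)=4; free=4−4=0
SNF(R) diag = [4, 8, 16, 32] → torsion [4, 8, 16, 32]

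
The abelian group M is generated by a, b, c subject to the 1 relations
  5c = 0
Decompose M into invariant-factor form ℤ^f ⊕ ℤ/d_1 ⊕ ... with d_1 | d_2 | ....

rank_ℚ(R)=1; free=3−1=2
SNF(R) diag = [5] → torsion [5]

Answer: M ≅ ℤ^2 ⊕ ℤ/5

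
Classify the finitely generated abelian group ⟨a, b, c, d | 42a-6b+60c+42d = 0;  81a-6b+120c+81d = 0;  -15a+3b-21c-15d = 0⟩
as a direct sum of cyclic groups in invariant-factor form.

rank_ℚ(R)=3; free=4−3=1
SNF(R) diag = [3, 3, 6] → torsion [3, 3, 6]

Answer: M ≅ ℤ^1 ⊕ ℤ/3 ⊕ ℤ/3 ⊕ ℤ/6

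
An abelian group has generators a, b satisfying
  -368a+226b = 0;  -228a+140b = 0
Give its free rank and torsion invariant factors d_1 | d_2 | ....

Answer: M ≅ ℤ/2 ⊕ ℤ/4

Derivation:
rank_ℚ(R)=2; free=2−2=0
SNF(R) diag = [2, 4] → torsion [2, 4]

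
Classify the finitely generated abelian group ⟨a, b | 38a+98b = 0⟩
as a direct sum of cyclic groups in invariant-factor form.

rank_ℚ(R)=1; free=2−1=1
SNF(R) diag = [2] → torsion [2]

Answer: M ≅ ℤ^1 ⊕ ℤ/2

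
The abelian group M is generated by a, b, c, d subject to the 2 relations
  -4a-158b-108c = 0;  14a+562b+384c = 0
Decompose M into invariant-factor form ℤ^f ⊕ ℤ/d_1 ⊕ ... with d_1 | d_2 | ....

Answer: M ≅ ℤ^2 ⊕ ℤ/2 ⊕ ℤ/6

Derivation:
rank_ℚ(R)=2; free=4−2=2
SNF(R) diag = [2, 6] → torsion [2, 6]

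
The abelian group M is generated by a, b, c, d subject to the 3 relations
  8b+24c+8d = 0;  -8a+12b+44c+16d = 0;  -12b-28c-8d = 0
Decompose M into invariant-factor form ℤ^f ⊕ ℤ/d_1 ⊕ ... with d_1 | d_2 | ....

Answer: M ≅ ℤ^1 ⊕ ℤ/4 ⊕ ℤ/8 ⊕ ℤ/8

Derivation:
rank_ℚ(R)=3; free=4−3=1
SNF(R) diag = [4, 8, 8] → torsion [4, 8, 8]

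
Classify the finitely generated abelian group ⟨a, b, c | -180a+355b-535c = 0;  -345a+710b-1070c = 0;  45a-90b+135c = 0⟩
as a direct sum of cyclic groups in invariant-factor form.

rank_ℚ(R)=3; free=3−3=0
SNF(R) diag = [5, 15, 45] → torsion [5, 15, 45]

Answer: M ≅ ℤ/5 ⊕ ℤ/15 ⊕ ℤ/45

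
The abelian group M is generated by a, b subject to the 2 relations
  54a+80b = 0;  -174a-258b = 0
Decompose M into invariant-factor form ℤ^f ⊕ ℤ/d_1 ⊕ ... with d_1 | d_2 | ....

rank_ℚ(R)=2; free=2−2=0
SNF(R) diag = [2, 6] → torsion [2, 6]

Answer: M ≅ ℤ/2 ⊕ ℤ/6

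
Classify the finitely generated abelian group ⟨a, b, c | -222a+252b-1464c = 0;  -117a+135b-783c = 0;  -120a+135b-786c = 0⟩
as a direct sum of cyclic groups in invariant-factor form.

Answer: M ≅ ℤ/3 ⊕ ℤ/9 ⊕ ℤ/18

Derivation:
rank_ℚ(R)=3; free=3−3=0
SNF(R) diag = [3, 9, 18] → torsion [3, 9, 18]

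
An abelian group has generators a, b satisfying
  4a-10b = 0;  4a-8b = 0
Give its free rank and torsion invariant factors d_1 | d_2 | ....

rank_ℚ(R)=2; free=2−2=0
SNF(R) diag = [2, 4] → torsion [2, 4]

Answer: M ≅ ℤ/2 ⊕ ℤ/4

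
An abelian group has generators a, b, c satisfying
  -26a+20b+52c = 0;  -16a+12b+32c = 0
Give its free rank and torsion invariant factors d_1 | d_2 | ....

Answer: M ≅ ℤ^1 ⊕ ℤ/2 ⊕ ℤ/4

Derivation:
rank_ℚ(R)=2; free=3−2=1
SNF(R) diag = [2, 4] → torsion [2, 4]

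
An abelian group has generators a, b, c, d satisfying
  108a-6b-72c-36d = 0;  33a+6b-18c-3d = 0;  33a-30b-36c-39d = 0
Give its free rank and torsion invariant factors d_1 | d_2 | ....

Answer: M ≅ ℤ^1 ⊕ ℤ/3 ⊕ ℤ/6 ⊕ ℤ/18

Derivation:
rank_ℚ(R)=3; free=4−3=1
SNF(R) diag = [3, 6, 18] → torsion [3, 6, 18]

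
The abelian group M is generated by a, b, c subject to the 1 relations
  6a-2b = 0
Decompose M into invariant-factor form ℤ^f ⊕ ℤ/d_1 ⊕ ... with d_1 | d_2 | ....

rank_ℚ(R)=1; free=3−1=2
SNF(R) diag = [2] → torsion [2]

Answer: M ≅ ℤ^2 ⊕ ℤ/2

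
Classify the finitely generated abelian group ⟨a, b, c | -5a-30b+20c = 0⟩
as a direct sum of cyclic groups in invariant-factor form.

rank_ℚ(R)=1; free=3−1=2
SNF(R) diag = [5] → torsion [5]

Answer: M ≅ ℤ^2 ⊕ ℤ/5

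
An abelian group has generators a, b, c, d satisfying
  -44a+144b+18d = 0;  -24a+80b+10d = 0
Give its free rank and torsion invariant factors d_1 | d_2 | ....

rank_ℚ(R)=2; free=4−2=2
SNF(R) diag = [2, 4] → torsion [2, 4]

Answer: M ≅ ℤ^2 ⊕ ℤ/2 ⊕ ℤ/4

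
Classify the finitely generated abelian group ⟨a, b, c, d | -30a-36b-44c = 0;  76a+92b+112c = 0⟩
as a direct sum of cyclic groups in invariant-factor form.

Answer: M ≅ ℤ^2 ⊕ ℤ/2 ⊕ ℤ/4

Derivation:
rank_ℚ(R)=2; free=4−2=2
SNF(R) diag = [2, 4] → torsion [2, 4]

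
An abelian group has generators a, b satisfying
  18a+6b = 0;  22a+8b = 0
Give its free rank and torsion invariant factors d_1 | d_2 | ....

rank_ℚ(R)=2; free=2−2=0
SNF(R) diag = [2, 6] → torsion [2, 6]

Answer: M ≅ ℤ/2 ⊕ ℤ/6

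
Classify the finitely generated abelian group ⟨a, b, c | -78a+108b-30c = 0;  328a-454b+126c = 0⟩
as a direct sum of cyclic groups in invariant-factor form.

Answer: M ≅ ℤ^1 ⊕ ℤ/2 ⊕ ℤ/6

Derivation:
rank_ℚ(R)=2; free=3−2=1
SNF(R) diag = [2, 6] → torsion [2, 6]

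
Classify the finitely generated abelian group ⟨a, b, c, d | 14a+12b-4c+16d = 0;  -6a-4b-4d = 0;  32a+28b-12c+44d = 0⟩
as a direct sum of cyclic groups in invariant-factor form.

rank_ℚ(R)=3; free=4−3=1
SNF(R) diag = [2, 4, 4] → torsion [2, 4, 4]

Answer: M ≅ ℤ^1 ⊕ ℤ/2 ⊕ ℤ/4 ⊕ ℤ/4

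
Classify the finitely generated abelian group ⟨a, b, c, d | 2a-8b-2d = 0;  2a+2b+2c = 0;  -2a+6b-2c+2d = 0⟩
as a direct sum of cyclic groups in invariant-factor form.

Answer: M ≅ ℤ^1 ⊕ ℤ/2 ⊕ ℤ/2 ⊕ ℤ/2

Derivation:
rank_ℚ(R)=3; free=4−3=1
SNF(R) diag = [2, 2, 2] → torsion [2, 2, 2]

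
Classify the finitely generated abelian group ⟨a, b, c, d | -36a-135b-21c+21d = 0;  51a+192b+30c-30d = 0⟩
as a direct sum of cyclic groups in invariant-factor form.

rank_ℚ(R)=2; free=4−2=2
SNF(R) diag = [3, 3] → torsion [3, 3]

Answer: M ≅ ℤ^2 ⊕ ℤ/3 ⊕ ℤ/3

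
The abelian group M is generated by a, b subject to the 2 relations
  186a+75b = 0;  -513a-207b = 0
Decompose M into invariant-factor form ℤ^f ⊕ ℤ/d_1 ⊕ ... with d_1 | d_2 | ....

Answer: M ≅ ℤ/3 ⊕ ℤ/9

Derivation:
rank_ℚ(R)=2; free=2−2=0
SNF(R) diag = [3, 9] → torsion [3, 9]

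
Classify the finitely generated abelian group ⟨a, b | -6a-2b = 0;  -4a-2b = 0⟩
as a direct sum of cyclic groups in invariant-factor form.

rank_ℚ(R)=2; free=2−2=0
SNF(R) diag = [2, 2] → torsion [2, 2]

Answer: M ≅ ℤ/2 ⊕ ℤ/2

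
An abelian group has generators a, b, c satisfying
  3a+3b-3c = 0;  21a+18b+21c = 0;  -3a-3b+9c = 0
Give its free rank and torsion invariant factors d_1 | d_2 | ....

Answer: M ≅ ℤ/3 ⊕ ℤ/3 ⊕ ℤ/6

Derivation:
rank_ℚ(R)=3; free=3−3=0
SNF(R) diag = [3, 3, 6] → torsion [3, 3, 6]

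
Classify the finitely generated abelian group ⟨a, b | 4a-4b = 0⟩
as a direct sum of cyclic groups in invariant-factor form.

rank_ℚ(R)=1; free=2−1=1
SNF(R) diag = [4] → torsion [4]

Answer: M ≅ ℤ^1 ⊕ ℤ/4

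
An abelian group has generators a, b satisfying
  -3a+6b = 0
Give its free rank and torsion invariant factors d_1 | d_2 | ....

Answer: M ≅ ℤ^1 ⊕ ℤ/3

Derivation:
rank_ℚ(R)=1; free=2−1=1
SNF(R) diag = [3] → torsion [3]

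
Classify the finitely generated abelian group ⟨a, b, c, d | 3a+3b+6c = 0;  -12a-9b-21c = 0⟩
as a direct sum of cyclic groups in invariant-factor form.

Answer: M ≅ ℤ^2 ⊕ ℤ/3 ⊕ ℤ/3

Derivation:
rank_ℚ(R)=2; free=4−2=2
SNF(R) diag = [3, 3] → torsion [3, 3]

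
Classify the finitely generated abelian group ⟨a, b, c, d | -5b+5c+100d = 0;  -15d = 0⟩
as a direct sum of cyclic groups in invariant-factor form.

rank_ℚ(R)=2; free=4−2=2
SNF(R) diag = [5, 15] → torsion [5, 15]

Answer: M ≅ ℤ^2 ⊕ ℤ/5 ⊕ ℤ/15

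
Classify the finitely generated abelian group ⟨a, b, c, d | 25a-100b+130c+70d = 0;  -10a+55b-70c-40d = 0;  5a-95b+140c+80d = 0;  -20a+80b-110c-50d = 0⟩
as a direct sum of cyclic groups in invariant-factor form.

rank_ℚ(R)=4; free=4−4=0
SNF(R) diag = [5, 15, 30, 30] → torsion [5, 15, 30, 30]

Answer: M ≅ ℤ/5 ⊕ ℤ/15 ⊕ ℤ/30 ⊕ ℤ/30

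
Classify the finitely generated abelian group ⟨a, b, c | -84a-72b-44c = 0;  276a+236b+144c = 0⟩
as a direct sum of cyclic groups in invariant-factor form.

rank_ℚ(R)=2; free=3−2=1
SNF(R) diag = [4, 4] → torsion [4, 4]

Answer: M ≅ ℤ^1 ⊕ ℤ/4 ⊕ ℤ/4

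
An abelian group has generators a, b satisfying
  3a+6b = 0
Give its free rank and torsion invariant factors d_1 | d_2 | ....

Answer: M ≅ ℤ^1 ⊕ ℤ/3

Derivation:
rank_ℚ(R)=1; free=2−1=1
SNF(R) diag = [3] → torsion [3]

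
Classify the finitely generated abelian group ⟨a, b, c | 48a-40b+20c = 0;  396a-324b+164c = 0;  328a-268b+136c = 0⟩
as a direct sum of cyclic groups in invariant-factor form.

Answer: M ≅ ℤ/4 ⊕ ℤ/4 ⊕ ℤ/4

Derivation:
rank_ℚ(R)=3; free=3−3=0
SNF(R) diag = [4, 4, 4] → torsion [4, 4, 4]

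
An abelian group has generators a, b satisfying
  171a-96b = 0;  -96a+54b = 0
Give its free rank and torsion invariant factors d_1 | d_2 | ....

rank_ℚ(R)=2; free=2−2=0
SNF(R) diag = [3, 6] → torsion [3, 6]

Answer: M ≅ ℤ/3 ⊕ ℤ/6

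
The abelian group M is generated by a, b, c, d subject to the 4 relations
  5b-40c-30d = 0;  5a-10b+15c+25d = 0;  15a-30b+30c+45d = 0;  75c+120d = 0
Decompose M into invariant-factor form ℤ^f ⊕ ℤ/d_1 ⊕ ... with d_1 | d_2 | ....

rank_ℚ(R)=4; free=4−4=0
SNF(R) diag = [5, 5, 15, 30] → torsion [5, 5, 15, 30]

Answer: M ≅ ℤ/5 ⊕ ℤ/5 ⊕ ℤ/15 ⊕ ℤ/30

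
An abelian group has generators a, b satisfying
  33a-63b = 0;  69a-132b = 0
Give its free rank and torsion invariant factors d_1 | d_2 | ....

Answer: M ≅ ℤ/3 ⊕ ℤ/3

Derivation:
rank_ℚ(R)=2; free=2−2=0
SNF(R) diag = [3, 3] → torsion [3, 3]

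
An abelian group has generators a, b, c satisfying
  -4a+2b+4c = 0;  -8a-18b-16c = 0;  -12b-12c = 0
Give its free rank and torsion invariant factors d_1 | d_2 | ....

rank_ℚ(R)=3; free=3−3=0
SNF(R) diag = [2, 4, 12] → torsion [2, 4, 12]

Answer: M ≅ ℤ/2 ⊕ ℤ/4 ⊕ ℤ/12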